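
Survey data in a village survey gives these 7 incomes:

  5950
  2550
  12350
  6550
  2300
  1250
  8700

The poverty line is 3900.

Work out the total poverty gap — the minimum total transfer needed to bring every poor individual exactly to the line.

Poor units: 1250, 2300, 2550 (q = 3 of N = 7).
Individual gaps: 3900−1250 = 2650; 3900−2300 = 1600; 3900−2550 = 1350.
Aggregate gap = 5600.

5600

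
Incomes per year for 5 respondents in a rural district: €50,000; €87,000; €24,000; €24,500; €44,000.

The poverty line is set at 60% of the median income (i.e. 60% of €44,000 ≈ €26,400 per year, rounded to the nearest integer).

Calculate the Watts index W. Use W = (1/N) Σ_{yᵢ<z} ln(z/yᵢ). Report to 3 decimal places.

Below the line: €24,000, €24,500 (q = 2 of N = 5).
ln(z/y) terms: ln(26400/24000) = 0.0953; ln(26400/24500) = 0.0747.
W = 0.170001 / 5 = 0.034.

0.034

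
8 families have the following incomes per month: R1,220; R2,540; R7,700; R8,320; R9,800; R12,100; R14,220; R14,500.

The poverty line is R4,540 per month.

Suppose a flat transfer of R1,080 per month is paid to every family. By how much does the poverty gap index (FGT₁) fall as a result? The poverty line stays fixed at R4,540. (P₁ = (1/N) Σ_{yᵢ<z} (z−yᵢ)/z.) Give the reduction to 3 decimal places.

0.059

Before: below the line — R1,220, R2,540; poverty gap index (FGT₁) = 0.14648.
After the R1,080 transfer: below the line — R2,300, R3,620; poverty gap index (FGT₁) = 0.08700.
Reduction = 0.14648 − 0.08700 = 0.059.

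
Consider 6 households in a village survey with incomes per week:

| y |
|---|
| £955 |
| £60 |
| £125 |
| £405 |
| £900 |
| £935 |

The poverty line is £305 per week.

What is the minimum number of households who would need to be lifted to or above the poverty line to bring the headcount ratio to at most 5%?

2

Currently q = 2 of N = 6 are below the line (H = 0.333).
A headcount ratio of at most 5% allows at most ⌊0.05 × 6⌋ = 0 poor households.
So at least 2 − 0 = 2 must be lifted.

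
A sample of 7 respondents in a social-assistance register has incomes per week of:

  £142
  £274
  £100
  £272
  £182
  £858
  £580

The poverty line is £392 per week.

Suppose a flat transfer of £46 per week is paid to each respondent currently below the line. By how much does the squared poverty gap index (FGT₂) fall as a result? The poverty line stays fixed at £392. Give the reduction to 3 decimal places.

Before: below the line — £100, £142, £182, £272, £274; squared poverty gap index (FGT₂) = 0.20470.
After the £46 transfer: below the line — £146, £188, £228, £318, £320; squared poverty gap index (FGT₂) = 0.12986.
Reduction = 0.20470 − 0.12986 = 0.075.

0.075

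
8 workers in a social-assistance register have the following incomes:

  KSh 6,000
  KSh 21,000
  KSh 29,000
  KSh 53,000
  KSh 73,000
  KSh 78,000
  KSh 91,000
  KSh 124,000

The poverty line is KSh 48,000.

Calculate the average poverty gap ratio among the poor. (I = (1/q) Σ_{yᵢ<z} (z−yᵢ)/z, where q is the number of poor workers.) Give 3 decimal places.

Below the line: KSh 6,000, KSh 21,000, KSh 29,000 (q = 3 of N = 8).
Relative gaps: 0.8750, 0.5625, 0.3958; sum = 1.833333.
The income-gap ratio divides by q (the poor only): 1.833333 / 3 = 0.611.

0.611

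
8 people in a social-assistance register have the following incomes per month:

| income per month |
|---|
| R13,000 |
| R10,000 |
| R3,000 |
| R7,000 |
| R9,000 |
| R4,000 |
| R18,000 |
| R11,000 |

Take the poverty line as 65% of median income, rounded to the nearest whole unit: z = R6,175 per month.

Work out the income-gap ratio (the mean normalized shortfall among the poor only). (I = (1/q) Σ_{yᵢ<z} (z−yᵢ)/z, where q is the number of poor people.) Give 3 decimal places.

0.433

Incomes under z: R3,000, R4,000 (q = 2 of N = 8).
Relative gaps: 0.5142, 0.3522; sum = 0.866397.
I averages over the q = 2 poor units only: 0.866397 / 2 = 0.433.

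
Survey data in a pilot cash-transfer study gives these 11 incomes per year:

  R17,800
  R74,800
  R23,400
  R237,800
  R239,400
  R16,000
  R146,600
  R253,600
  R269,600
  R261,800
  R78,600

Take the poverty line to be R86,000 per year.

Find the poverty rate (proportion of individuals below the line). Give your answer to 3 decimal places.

0.455

5 of the 11 individuals have income below R86,000.
H = 5/11 = 0.455.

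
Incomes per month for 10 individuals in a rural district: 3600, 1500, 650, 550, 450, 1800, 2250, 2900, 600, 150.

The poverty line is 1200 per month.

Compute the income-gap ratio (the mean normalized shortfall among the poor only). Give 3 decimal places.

0.600

Poor units: 150, 450, 550, 600, 650 (q = 5 of N = 10).
Shortfall ratios (z−y)/z: 0.8750, 0.6250, 0.5417, 0.5000, 0.4583; sum = 3.000000.
I averages over the q = 5 poor units only: 3.000000 / 5 = 0.600.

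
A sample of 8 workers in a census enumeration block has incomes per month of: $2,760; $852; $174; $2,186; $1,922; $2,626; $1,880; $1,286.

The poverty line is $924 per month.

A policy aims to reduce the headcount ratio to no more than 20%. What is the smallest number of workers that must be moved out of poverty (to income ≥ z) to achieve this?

2 of the 8 workers are poor, so H = 2/8 = 0.250.
A headcount ratio of at most 20% allows at most ⌊0.20 × 8⌋ = 1 poor workers.
So at least 2 − 1 = 1 must be lifted.

1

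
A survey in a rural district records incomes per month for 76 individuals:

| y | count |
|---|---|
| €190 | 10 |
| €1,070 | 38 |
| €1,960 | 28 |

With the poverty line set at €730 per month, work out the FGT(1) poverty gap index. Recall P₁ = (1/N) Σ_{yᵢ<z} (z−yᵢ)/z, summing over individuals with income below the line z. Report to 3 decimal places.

0.097

Below the line: 10×€190 (q = 10 of N = 76).
Relative gaps: (730−190)/730 = 0.7397 (×10).
Sum of shortfalls = 7.397260; P₁ averages over all N: 7.397260 / 76 = 0.097.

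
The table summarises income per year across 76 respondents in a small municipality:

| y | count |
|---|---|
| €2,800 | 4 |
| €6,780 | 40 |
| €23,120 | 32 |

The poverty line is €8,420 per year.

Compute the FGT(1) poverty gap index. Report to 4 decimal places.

0.1376

Poor units: 4×€2,800, 40×€6,780 (q = 44 of N = 76).
Gap ratios (z−y)/z: (8420−2800)/8420 = 0.6675 (×4); (8420−6780)/8420 = 0.1948 (×40).
Σ = 10.460808. Dividing by the full population N = 76 gives P₁ = 0.1376.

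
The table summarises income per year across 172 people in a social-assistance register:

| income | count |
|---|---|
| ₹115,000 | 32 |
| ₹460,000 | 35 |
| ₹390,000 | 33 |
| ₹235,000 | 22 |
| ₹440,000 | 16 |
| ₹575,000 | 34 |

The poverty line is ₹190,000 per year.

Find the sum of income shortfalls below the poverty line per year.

₹2,400,000

Poor units: 32×₹115,000 (q = 32 of N = 172).
Individual gaps: 32×(190000−115000) = 2400000.
Aggregate gap = ₹2,400,000.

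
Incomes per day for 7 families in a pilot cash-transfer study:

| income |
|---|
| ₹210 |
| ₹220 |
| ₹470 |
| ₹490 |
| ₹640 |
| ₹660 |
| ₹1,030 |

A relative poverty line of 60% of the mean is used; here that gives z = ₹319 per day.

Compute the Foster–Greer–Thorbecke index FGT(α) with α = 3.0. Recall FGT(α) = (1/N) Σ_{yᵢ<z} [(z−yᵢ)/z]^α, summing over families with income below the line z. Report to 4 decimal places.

0.0100

Below z: ₹210, ₹220 (q = 2 of N = 7).
Shortfall ratios: (319−210)/319 = 0.3417; (319−220)/319 = 0.3103.
Raised to α = 3.0: 0.03989; 0.02989.
Sum = 0.069785; FGT(3.0) = 0.069785 / 7 = 0.0100.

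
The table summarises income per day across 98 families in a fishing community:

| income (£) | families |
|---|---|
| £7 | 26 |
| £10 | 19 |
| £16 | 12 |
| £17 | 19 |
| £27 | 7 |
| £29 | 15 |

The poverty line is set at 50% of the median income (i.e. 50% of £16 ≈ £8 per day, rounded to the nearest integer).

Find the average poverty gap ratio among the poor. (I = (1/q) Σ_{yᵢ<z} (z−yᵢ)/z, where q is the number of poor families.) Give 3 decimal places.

Incomes under z: 26×£7 (q = 26 of N = 98).
Relative gaps: 0.1250 (×26); sum = 3.250000.
The income-gap ratio divides by q (the poor only): 3.250000 / 26 = 0.125.

0.125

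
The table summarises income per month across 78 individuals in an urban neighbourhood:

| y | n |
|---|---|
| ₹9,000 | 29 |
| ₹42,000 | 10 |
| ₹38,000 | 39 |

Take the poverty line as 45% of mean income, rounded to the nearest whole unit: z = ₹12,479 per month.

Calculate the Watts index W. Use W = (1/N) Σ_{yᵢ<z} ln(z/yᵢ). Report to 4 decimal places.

0.1215

Poor units: 29×₹9,000 (q = 29 of N = 78).
Log shortfalls: ln(12479/9000) = 0.3268 (×29).
W = 9.477857 / 78 = 0.1215.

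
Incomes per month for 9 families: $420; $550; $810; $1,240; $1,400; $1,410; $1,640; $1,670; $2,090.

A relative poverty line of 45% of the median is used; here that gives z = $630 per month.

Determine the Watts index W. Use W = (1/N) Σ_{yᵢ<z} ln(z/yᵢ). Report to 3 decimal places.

0.060

Below the line: $420, $550 (q = 2 of N = 9).
ln(z/y) terms: ln(630/420) = 0.4055; ln(630/550) = 0.1358.
W = 0.541267 / 9 = 0.060.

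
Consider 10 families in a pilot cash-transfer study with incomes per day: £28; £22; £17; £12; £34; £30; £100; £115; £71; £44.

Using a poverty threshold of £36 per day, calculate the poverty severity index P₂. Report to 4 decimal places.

0.0954

Poor units: £12, £17, £22, £28, £30, £34 (q = 6 of N = 10).
Shortfall ratios: (36−12)/36 = 0.6667; (36−17)/36 = 0.5278; (36−22)/36 = 0.3889; (36−28)/36 = 0.2222; (36−30)/36 = 0.1667; (36−34)/36 = 0.0556.
Squared: 0.4444; 0.2785; 0.1512; 0.0494; 0.0278; 0.0031.
Sum = 0.954475; P₂ = 0.954475 / 10 = 0.0954.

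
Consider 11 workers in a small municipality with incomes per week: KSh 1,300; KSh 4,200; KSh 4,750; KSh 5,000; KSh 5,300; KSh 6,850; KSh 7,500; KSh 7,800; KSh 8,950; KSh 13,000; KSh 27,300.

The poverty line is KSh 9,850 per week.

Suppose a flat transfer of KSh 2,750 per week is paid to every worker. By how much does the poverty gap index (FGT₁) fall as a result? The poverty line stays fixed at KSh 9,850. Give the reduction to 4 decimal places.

0.2012

Before: below the line — KSh 1,300, KSh 4,200, KSh 4,750, KSh 5,000, KSh 5,300, KSh 6,850, KSh 7,500, KSh 7,800, KSh 8,950; poverty gap index (FGT₁) = 0.341486.
After the KSh 2,750 transfer: below the line — KSh 4,050, KSh 6,950, KSh 7,500, KSh 7,750, KSh 8,050, KSh 9,600; poverty gap index (FGT₁) = 0.140286.
Reduction = 0.341486 − 0.140286 = 0.2012.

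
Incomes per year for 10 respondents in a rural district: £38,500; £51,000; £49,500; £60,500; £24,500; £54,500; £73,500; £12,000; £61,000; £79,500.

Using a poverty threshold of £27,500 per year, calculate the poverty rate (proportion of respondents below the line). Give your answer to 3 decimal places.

2 of the 10 respondents have income below £27,500.
H = 2/10 = 0.200.

0.200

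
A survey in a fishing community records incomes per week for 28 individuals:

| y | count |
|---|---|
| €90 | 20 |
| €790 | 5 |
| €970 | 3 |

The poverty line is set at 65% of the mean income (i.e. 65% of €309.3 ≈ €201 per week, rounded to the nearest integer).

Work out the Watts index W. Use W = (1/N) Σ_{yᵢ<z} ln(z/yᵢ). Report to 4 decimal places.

Incomes under z: 20×€90 (q = 20 of N = 28).
Log shortfalls: ln(201/90) = 0.8035 (×20).
W = 16.069905 / 28 = 0.5739.

0.5739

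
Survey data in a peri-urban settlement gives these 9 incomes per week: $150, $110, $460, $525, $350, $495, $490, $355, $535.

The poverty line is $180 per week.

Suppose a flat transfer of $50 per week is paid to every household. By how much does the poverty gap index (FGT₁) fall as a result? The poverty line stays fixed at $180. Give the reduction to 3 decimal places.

0.049

Before: below the line — $110, $150; poverty gap index (FGT₁) = 0.06173.
After the $50 transfer: below the line — $160; poverty gap index (FGT₁) = 0.01235.
Reduction = 0.06173 − 0.01235 = 0.049.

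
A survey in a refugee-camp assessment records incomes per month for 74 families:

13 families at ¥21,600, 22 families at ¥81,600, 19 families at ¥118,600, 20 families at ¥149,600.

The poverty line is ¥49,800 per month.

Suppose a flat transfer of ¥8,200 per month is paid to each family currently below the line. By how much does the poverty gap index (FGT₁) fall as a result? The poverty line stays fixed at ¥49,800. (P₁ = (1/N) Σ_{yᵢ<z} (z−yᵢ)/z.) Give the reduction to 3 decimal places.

Before: below the line — 13×¥21,600; poverty gap index (FGT₁) = 0.09948.
After the ¥8,200 transfer: below the line — 13×¥29,800; poverty gap index (FGT₁) = 0.07055.
Reduction = 0.09948 − 0.07055 = 0.029.

0.029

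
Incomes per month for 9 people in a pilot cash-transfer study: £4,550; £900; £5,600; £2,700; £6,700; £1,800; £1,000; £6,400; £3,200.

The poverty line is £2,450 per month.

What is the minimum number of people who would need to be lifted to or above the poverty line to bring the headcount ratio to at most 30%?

Currently q = 3 of N = 9 are below the line (H = 0.333).
A headcount ratio of at most 30% allows at most ⌊0.30 × 9⌋ = 2 poor people.
So at least 3 − 2 = 1 must be lifted.

1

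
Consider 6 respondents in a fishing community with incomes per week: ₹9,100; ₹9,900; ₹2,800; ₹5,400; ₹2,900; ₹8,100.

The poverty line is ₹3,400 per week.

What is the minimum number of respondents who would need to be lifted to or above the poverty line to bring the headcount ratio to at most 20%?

1

Currently q = 2 of N = 6 are below the line (H = 0.333).
A headcount ratio of at most 20% allows at most ⌊0.20 × 6⌋ = 1 poor respondents.
So at least 2 − 1 = 1 must be lifted.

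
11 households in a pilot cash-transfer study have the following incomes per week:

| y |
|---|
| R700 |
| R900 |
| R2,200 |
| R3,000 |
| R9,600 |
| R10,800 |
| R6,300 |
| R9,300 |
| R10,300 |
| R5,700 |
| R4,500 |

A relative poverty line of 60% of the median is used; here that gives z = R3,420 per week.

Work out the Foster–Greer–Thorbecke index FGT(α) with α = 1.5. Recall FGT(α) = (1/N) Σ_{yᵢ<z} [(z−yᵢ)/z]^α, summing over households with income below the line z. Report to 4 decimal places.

0.1453

Below z: R700, R900, R2,200, R3,000 (q = 4 of N = 11).
Relative gaps: (3420−700)/3420 = 0.7953; (3420−900)/3420 = 0.7368; (3420−2200)/3420 = 0.3567; (3420−3000)/3420 = 0.1228.
Raised to α = 1.5: 0.70927; 0.63250; 0.21306; 0.04304.
Sum = 1.597872; FGT(1.5) = 1.597872 / 11 = 0.1453.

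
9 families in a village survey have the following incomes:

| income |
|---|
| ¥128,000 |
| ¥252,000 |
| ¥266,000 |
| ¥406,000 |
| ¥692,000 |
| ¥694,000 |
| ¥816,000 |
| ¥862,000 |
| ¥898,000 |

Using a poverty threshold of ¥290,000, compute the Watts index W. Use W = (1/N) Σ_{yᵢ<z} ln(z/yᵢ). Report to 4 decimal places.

Incomes under z: ¥128,000, ¥252,000, ¥266,000 (q = 3 of N = 9).
Log shortfalls: ln(290000/128000) = 0.8179; ln(290000/252000) = 0.1405; ln(290000/266000) = 0.0864.
W = 1.044687 / 9 = 0.1161.

0.1161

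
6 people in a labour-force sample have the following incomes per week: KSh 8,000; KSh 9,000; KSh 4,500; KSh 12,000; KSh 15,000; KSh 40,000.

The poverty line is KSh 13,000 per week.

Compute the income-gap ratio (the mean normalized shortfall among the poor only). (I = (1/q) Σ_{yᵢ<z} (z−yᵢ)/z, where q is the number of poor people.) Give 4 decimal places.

Below z: KSh 4,500, KSh 8,000, KSh 9,000, KSh 12,000 (q = 4 of N = 6).
Shortfall ratios (z−y)/z: 0.6538, 0.3846, 0.3077, 0.0769; sum = 1.423077.
The income-gap ratio divides by q (the poor only): 1.423077 / 4 = 0.3558.

0.3558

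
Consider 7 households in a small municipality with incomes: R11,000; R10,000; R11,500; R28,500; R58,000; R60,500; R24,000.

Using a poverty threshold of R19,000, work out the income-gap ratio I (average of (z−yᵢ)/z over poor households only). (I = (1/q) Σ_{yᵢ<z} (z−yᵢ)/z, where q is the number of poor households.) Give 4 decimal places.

Below z: R10,000, R11,000, R11,500 (q = 3 of N = 7).
Relative gaps: 0.4737, 0.4211, 0.3947; sum = 1.289474.
I averages over the q = 3 poor units only: 1.289474 / 3 = 0.4298.

0.4298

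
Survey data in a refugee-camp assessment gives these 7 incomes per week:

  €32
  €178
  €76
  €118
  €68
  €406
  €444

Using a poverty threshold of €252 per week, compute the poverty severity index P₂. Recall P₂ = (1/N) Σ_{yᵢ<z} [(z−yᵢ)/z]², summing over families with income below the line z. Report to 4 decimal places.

0.3074

Poor units: €32, €68, €76, €118, €178 (q = 5 of N = 7).
Relative gaps: (252−32)/252 = 0.8730; (252−68)/252 = 0.7302; (252−76)/252 = 0.6984; (252−118)/252 = 0.5317; (252−178)/252 = 0.2937.
Squared: 0.7622; 0.5331; 0.4878; 0.2828; 0.0862.
Sum = 2.152053; P₂ = 2.152053 / 7 = 0.3074.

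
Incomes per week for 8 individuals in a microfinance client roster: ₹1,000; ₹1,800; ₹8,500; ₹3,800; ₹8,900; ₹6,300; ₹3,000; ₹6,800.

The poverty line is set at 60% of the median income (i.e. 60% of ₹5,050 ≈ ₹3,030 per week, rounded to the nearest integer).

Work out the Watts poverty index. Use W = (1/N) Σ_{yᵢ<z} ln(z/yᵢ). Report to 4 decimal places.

Below the line: ₹1,000, ₹1,800, ₹3,000 (q = 3 of N = 8).
ln(z/y) terms: ln(3030/1000) = 1.1086; ln(3030/1800) = 0.5208; ln(3030/3000) = 0.0100.
W = 1.639289 / 8 = 0.2049.

0.2049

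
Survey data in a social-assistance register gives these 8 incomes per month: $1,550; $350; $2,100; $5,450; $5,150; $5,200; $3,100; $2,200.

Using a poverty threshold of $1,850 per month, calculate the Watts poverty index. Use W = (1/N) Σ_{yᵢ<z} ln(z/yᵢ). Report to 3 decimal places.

Below z: $350, $1,550 (q = 2 of N = 8).
Log gaps: ln(1850/350) = 1.6650; ln(1850/1550) = 0.1769.
W = 1.841938 / 8 = 0.230.

0.230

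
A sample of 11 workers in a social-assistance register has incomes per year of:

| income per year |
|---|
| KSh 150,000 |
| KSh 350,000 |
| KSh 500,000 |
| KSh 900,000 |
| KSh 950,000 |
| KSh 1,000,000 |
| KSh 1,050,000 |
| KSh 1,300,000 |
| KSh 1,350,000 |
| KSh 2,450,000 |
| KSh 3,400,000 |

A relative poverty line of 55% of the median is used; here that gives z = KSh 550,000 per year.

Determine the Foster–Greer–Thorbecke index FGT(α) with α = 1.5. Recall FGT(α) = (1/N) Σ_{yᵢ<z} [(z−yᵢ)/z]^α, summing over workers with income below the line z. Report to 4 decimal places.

0.0788

Below the line: KSh 150,000, KSh 350,000, KSh 500,000 (q = 3 of N = 11).
Normalized shortfalls: (550000−150000)/550000 = 0.7273; (550000−350000)/550000 = 0.3636; (550000−500000)/550000 = 0.0909.
Raised to α = 1.5: 0.62022; 0.21928; 0.02741.
Sum = 0.866911; FGT(1.5) = 0.866911 / 11 = 0.0788.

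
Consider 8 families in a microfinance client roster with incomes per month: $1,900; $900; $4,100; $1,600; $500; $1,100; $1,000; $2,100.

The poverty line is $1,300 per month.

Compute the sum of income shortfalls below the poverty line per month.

$1,700

Poor units: $500, $900, $1,000, $1,100 (q = 4 of N = 8).
Individual gaps: 1300−500 = 800; 1300−900 = 400; 1300−1000 = 300; 1300−1100 = 200.
Aggregate gap = $1,700.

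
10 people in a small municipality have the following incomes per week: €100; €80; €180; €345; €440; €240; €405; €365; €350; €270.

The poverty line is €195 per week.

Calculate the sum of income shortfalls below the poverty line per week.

Poor units: €80, €100, €180 (q = 3 of N = 10).
Individual gaps: 195−80 = 115; 195−100 = 95; 195−180 = 15.
Aggregate gap = €225.

€225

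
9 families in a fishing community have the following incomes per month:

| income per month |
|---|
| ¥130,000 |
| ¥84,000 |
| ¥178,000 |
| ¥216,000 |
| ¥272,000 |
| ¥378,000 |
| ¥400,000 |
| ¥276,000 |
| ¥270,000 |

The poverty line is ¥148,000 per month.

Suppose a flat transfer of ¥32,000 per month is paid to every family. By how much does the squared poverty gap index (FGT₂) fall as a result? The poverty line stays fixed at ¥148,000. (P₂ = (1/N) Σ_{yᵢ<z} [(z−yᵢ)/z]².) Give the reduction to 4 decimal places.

Before: below the line — ¥84,000, ¥130,000; squared poverty gap index (FGT₂) = 0.022421.
After the ¥32,000 transfer: below the line — ¥116,000; squared poverty gap index (FGT₂) = 0.005194.
Reduction = 0.022421 − 0.005194 = 0.0172.

0.0172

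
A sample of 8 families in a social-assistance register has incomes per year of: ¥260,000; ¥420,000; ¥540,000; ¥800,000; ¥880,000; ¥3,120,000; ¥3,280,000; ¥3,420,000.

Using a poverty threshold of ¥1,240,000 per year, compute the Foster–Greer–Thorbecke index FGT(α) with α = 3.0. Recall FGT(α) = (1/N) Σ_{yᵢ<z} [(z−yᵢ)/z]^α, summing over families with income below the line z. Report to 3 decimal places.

0.129

Below the line: ¥260,000, ¥420,000, ¥540,000, ¥800,000, ¥880,000 (q = 5 of N = 8).
Relative gaps: (1240000−260000)/1240000 = 0.7903; (1240000−420000)/1240000 = 0.6613; (1240000−540000)/1240000 = 0.5645; (1240000−800000)/1240000 = 0.3548; (1240000−880000)/1240000 = 0.2903.
Raised to α = 3.0: 0.49364; 0.28919; 0.17990; 0.04468; 0.02447.
Sum = 1.031876; FGT(3.0) = 1.031876 / 8 = 0.129.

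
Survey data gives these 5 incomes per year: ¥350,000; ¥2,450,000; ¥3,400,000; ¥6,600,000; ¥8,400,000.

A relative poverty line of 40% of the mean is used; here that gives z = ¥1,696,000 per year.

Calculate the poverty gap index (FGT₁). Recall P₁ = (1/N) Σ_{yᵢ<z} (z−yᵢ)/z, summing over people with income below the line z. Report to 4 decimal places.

0.1587

Below z: ¥350,000 (q = 1 of N = 5).
Shortfall ratios: (1696000−350000)/1696000 = 0.7936.
Σ = 0.793632. Dividing by the full population N = 5 gives P₁ = 0.1587.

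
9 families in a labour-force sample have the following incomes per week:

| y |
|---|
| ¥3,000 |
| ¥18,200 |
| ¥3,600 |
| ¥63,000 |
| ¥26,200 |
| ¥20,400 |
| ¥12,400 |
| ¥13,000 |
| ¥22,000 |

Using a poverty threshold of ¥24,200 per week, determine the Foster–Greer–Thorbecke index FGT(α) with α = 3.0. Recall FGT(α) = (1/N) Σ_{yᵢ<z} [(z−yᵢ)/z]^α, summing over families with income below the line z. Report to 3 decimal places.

Poor units: ¥3,000, ¥3,600, ¥12,400, ¥13,000, ¥18,200, ¥20,400, ¥22,000 (q = 7 of N = 9).
Gap ratios (z−y)/z: (24200−3000)/24200 = 0.8760; (24200−3600)/24200 = 0.8512; (24200−12400)/24200 = 0.4876; (24200−13000)/24200 = 0.4628; (24200−18200)/24200 = 0.2479; (24200−20400)/24200 = 0.1570; (24200−22000)/24200 = 0.0909.
Raised to α = 3.0: 0.67230; 0.61682; 0.11593; 0.09913; 0.01524; 0.00387; 0.00075.
Sum = 1.524039; FGT(3.0) = 1.524039 / 9 = 0.169.

0.169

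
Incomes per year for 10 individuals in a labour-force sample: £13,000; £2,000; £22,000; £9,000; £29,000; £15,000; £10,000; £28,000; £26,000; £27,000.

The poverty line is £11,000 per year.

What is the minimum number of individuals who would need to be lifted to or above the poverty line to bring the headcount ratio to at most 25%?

Currently q = 3 of N = 10 are below the line (H = 0.300).
A headcount ratio of at most 25% allows at most ⌊0.25 × 10⌋ = 2 poor individuals.
So at least 3 − 2 = 1 must be lifted.

1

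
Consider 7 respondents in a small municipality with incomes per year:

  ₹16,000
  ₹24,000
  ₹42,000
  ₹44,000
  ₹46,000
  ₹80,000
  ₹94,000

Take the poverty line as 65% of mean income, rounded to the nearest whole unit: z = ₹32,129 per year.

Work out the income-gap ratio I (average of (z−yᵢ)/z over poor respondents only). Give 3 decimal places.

0.378

Incomes under z: ₹16,000, ₹24,000 (q = 2 of N = 7).
Relative gaps: 0.5020, 0.2530; sum = 0.755019.
The income-gap ratio divides by q (the poor only): 0.755019 / 2 = 0.378.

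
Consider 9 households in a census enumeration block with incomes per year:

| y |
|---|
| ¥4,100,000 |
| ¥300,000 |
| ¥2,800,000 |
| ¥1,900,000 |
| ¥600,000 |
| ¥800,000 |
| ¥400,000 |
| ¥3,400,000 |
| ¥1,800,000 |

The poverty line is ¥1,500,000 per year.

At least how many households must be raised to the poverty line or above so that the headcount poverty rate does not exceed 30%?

2

4 of the 9 households are poor, so H = 4/9 = 0.444.
A headcount ratio of at most 30% allows at most ⌊0.30 × 9⌋ = 2 poor households.
So at least 4 − 2 = 2 must be lifted.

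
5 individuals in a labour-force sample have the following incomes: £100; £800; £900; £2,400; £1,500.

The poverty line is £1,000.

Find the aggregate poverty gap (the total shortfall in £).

£1,200

Below the line: £100, £800, £900 (q = 3 of N = 5).
Individual gaps: 1000−100 = 900; 1000−800 = 200; 1000−900 = 100.
Aggregate gap = £1,200.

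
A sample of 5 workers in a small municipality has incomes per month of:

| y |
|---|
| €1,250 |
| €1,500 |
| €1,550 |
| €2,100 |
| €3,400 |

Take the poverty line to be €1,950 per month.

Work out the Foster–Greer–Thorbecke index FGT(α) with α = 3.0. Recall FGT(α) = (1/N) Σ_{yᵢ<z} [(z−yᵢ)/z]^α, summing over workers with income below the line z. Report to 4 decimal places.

0.0134

Below z: €1,250, €1,500, €1,550 (q = 3 of N = 5).
Relative gaps: (1950−1250)/1950 = 0.3590; (1950−1500)/1950 = 0.2308; (1950−1550)/1950 = 0.2051.
Raised to α = 3.0: 0.04626; 0.01229; 0.00863.
Sum = 0.067179; FGT(3.0) = 0.067179 / 5 = 0.0134.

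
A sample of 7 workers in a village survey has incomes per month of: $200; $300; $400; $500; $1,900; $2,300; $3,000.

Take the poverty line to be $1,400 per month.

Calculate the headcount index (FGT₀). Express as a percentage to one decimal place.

4 of the 7 workers have income below $1,400.
H = 4/7 = 57.1%.

57.1%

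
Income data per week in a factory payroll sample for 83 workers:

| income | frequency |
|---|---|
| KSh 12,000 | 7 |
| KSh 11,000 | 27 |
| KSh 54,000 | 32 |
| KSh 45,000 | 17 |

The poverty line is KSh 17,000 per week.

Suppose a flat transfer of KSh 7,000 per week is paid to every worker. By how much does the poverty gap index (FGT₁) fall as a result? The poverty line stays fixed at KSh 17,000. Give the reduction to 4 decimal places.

Before: below the line — 27×KSh 11,000, 7×KSh 12,000; poverty gap index (FGT₁) = 0.139617.
After the KSh 7,000 transfer: below the line — none; poverty gap index (FGT₁) = 0.000000.
Reduction = 0.139617 − 0.000000 = 0.1396.

0.1396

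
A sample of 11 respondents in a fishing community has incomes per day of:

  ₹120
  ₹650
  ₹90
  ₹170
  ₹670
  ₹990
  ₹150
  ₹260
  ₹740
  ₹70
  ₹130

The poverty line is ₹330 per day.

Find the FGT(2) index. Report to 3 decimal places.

0.227

Below the line: ₹70, ₹90, ₹120, ₹130, ₹150, ₹170, ₹260 (q = 7 of N = 11).
Shortfall ratios: (330−70)/330 = 0.7879; (330−90)/330 = 0.7273; (330−120)/330 = 0.6364; (330−130)/330 = 0.6061; (330−150)/330 = 0.5455; (330−170)/330 = 0.4848; (330−260)/330 = 0.2121.
Squared: 0.6208; 0.5289; 0.4050; 0.3673; 0.2975; 0.2351; 0.0450.
Sum = 2.499541; P₂ = 2.499541 / 11 = 0.227.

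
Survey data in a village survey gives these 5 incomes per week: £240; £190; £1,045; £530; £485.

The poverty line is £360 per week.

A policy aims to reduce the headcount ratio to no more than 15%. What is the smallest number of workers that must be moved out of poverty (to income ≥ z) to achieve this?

Currently q = 2 of N = 5 are below the line (H = 0.400).
A headcount ratio of at most 15% allows at most ⌊0.15 × 5⌋ = 0 poor workers.
So at least 2 − 0 = 2 must be lifted.

2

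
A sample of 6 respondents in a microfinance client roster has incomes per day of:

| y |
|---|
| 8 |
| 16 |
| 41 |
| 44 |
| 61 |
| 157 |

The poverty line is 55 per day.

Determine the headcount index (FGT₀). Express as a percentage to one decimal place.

66.7%

4 of the 6 respondents have income below 55.
H = 4/6 = 66.7%.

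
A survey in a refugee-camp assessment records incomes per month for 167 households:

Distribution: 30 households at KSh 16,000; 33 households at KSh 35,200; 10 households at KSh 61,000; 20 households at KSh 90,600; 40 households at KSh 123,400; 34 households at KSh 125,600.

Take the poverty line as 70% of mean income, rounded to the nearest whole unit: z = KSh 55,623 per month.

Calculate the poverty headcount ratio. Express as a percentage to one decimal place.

63 of the 167 households have income below KSh 55,623.
H = 63/167 = 37.7%.

37.7%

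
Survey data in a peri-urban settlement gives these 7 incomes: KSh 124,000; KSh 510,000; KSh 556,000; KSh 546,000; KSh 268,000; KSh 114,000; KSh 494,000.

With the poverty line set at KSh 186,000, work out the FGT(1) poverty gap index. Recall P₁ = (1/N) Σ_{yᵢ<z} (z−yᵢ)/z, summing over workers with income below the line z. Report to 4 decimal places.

Below z: KSh 114,000, KSh 124,000 (q = 2 of N = 7).
Normalized shortfalls: (186000−114000)/186000 = 0.3871; (186000−124000)/186000 = 0.3333.
Sum of shortfalls = 0.720430; P₁ averages over all N: 0.720430 / 7 = 0.1029.

0.1029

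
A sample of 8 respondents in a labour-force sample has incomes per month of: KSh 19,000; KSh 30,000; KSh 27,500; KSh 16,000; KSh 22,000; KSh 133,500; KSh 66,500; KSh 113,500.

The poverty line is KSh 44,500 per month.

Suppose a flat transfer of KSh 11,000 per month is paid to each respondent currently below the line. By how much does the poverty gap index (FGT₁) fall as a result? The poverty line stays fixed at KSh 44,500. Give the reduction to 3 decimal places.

0.154

Before: below the line — KSh 16,000, KSh 19,000, KSh 22,000, KSh 27,500, KSh 30,000; poverty gap index (FGT₁) = 0.30337.
After the KSh 11,000 transfer: below the line — KSh 27,000, KSh 30,000, KSh 33,000, KSh 38,500, KSh 41,000; poverty gap index (FGT₁) = 0.14888.
Reduction = 0.30337 − 0.14888 = 0.154.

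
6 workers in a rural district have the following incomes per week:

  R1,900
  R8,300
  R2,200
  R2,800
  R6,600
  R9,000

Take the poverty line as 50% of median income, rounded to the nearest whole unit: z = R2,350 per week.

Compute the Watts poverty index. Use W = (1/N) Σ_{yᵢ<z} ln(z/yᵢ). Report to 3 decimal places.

0.046

Incomes under z: R1,900, R2,200 (q = 2 of N = 6).
Log gaps: ln(2350/1900) = 0.2126; ln(2350/2200) = 0.0660.
W = 0.278519 / 6 = 0.046.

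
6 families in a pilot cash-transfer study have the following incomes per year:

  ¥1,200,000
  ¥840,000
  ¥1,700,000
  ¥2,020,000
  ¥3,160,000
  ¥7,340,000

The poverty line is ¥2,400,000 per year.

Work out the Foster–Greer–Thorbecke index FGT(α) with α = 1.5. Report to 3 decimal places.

Poor units: ¥840,000, ¥1,200,000, ¥1,700,000, ¥2,020,000 (q = 4 of N = 6).
Gap ratios (z−y)/z: (2400000−840000)/2400000 = 0.6500; (2400000−1200000)/2400000 = 0.5000; (2400000−1700000)/2400000 = 0.2917; (2400000−2020000)/2400000 = 0.1583.
Raised to α = 1.5: 0.52405; 0.35355; 0.15752; 0.06300.
Sum = 1.098121; FGT(1.5) = 1.098121 / 6 = 0.183.

0.183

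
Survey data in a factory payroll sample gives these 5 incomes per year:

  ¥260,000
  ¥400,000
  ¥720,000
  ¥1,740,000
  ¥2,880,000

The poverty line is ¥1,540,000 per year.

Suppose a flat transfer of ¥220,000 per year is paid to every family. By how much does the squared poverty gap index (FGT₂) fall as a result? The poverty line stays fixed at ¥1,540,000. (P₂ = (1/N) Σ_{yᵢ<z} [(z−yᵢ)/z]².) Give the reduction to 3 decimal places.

0.108

Before: below the line — ¥260,000, ¥400,000, ¥720,000; squared poverty gap index (FGT₂) = 0.30447.
After the ¥220,000 transfer: below the line — ¥480,000, ¥620,000, ¥940,000; squared poverty gap index (FGT₂) = 0.19649.
Reduction = 0.30447 − 0.19649 = 0.108.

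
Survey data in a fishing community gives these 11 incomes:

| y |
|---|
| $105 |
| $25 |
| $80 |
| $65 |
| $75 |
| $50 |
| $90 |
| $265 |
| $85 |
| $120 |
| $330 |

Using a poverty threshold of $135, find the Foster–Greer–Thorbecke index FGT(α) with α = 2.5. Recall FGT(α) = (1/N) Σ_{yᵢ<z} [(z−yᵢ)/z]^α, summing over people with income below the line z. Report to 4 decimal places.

Poor units: $25, $50, $65, $75, $80, $85, $90, $105, $120 (q = 9 of N = 11).
Relative gaps: (135−25)/135 = 0.8148; (135−50)/135 = 0.6296; (135−65)/135 = 0.5185; (135−75)/135 = 0.4444; (135−80)/135 = 0.4074; (135−85)/135 = 0.3704; (135−90)/135 = 0.3333; (135−105)/135 = 0.2222; (135−120)/135 = 0.1111.
Raised to α = 2.5: 0.59930; 0.31457; 0.19360; 0.13169; 0.10594; 0.08348; 0.06415; 0.02328; 0.00412.
Sum = 1.520130; FGT(2.5) = 1.520130 / 11 = 0.1382.

0.1382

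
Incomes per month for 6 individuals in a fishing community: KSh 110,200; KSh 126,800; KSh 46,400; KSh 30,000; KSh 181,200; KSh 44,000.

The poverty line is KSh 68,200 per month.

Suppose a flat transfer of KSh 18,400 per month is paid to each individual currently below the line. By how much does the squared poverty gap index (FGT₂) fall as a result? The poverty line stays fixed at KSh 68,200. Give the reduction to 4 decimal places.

Before: below the line — KSh 30,000, KSh 44,000, KSh 46,400; squared poverty gap index (FGT₂) = 0.090303.
After the KSh 18,400 transfer: below the line — KSh 48,400, KSh 62,400, KSh 64,800; squared poverty gap index (FGT₂) = 0.015668.
Reduction = 0.090303 − 0.015668 = 0.0746.

0.0746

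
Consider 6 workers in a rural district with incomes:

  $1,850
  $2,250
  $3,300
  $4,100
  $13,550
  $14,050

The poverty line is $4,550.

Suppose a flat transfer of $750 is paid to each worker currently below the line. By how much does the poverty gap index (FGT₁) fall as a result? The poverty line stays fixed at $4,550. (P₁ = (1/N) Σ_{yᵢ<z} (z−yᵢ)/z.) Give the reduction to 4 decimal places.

0.0989

Before: below the line — $1,850, $2,250, $3,300, $4,100; poverty gap index (FGT₁) = 0.245421.
After the $750 transfer: below the line — $2,600, $3,000, $4,050; poverty gap index (FGT₁) = 0.146520.
Reduction = 0.245421 − 0.146520 = 0.0989.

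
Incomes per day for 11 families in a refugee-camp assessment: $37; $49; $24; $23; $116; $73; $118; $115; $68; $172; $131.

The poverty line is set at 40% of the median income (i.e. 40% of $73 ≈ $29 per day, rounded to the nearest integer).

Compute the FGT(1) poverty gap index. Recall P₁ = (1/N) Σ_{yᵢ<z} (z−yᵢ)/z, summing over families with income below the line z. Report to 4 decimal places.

Poor units: $23, $24 (q = 2 of N = 11).
Relative gaps: (29−23)/29 = 0.2069; (29−24)/29 = 0.1724.
Sum of shortfalls = 0.379310; P₁ averages over all N: 0.379310 / 11 = 0.0345.

0.0345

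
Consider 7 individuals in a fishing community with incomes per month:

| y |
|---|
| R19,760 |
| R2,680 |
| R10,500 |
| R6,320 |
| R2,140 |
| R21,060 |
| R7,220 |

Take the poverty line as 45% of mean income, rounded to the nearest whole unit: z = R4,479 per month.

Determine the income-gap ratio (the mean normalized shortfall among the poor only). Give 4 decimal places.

Incomes under z: R2,140, R2,680 (q = 2 of N = 7).
Relative gaps: 0.5222, 0.4017; sum = 0.923867.
I averages over the q = 2 poor units only: 0.923867 / 2 = 0.4619.

0.4619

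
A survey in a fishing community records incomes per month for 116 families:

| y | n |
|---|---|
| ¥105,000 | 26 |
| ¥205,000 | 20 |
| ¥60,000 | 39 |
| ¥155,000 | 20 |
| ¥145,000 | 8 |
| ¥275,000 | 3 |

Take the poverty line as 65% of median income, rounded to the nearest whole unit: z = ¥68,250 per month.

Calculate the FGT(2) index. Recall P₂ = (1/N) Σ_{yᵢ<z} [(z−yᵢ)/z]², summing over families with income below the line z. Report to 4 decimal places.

Incomes under z: 39×¥60,000 (q = 39 of N = 116).
Shortfall ratios: (68250−60000)/68250 = 0.1209 (×39).
Squared: 0.0146 (×39).
Sum = 0.569859; P₂ = 0.569859 / 116 = 0.0049.

0.0049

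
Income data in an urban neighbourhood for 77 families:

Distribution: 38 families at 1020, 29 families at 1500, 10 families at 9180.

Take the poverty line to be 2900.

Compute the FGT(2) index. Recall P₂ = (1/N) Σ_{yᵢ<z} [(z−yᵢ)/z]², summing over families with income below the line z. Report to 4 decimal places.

0.2952

Below the line: 38×1020, 29×1500 (q = 67 of N = 77).
Normalized shortfalls: (2900−1020)/2900 = 0.6483 (×38); (2900−1500)/2900 = 0.4828 (×29).
Squared: 0.4203 (×38); 0.2331 (×29).
Sum = 22.728561; P₂ = 22.728561 / 77 = 0.2952.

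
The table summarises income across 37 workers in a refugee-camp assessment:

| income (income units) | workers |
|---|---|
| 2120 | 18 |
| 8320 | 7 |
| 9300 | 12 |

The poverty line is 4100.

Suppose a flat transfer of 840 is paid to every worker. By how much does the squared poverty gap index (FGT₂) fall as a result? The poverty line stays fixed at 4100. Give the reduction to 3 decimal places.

0.076

Before: below the line — 18×2120; squared poverty gap index (FGT₂) = 0.11346.
After the 840 transfer: below the line — 18×2960; squared poverty gap index (FGT₂) = 0.03761.
Reduction = 0.11346 − 0.03761 = 0.076.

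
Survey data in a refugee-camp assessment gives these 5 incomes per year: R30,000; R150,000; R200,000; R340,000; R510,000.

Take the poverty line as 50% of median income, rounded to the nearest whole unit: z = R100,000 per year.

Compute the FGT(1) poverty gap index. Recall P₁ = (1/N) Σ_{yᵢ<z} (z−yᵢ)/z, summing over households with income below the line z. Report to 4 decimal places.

Incomes under z: R30,000 (q = 1 of N = 5).
Normalized shortfalls: (100000−30000)/100000 = 0.7000.
Σ = 0.700000. Dividing by the full population N = 5 gives P₁ = 0.1400.

0.1400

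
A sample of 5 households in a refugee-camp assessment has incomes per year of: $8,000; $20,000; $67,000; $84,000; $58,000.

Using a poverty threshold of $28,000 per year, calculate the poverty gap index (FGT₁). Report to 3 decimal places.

0.200

Below z: $8,000, $20,000 (q = 2 of N = 5).
Relative gaps: (28000−8000)/28000 = 0.7143; (28000−20000)/28000 = 0.2857.
Sum of shortfalls = 1.000000; P₁ averages over all N: 1.000000 / 5 = 0.200.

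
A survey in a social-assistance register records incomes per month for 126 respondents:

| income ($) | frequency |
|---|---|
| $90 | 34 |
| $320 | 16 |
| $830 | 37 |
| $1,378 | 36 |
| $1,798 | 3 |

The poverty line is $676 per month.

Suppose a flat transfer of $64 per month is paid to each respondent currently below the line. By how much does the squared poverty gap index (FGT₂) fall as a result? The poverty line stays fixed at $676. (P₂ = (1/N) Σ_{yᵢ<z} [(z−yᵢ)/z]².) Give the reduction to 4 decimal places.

0.0534

Before: below the line — 34×$90, 16×$320; squared poverty gap index (FGT₂) = 0.237990.
After the $64 transfer: below the line — 34×$154, 16×$384; squared poverty gap index (FGT₂) = 0.184593.
Reduction = 0.237990 − 0.184593 = 0.0534.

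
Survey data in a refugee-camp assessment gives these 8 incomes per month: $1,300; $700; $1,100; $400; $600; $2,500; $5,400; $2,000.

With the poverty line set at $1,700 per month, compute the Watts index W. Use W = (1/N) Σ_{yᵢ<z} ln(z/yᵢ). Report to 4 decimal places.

Poor units: $400, $600, $700, $1,100, $1,300 (q = 5 of N = 8).
ln(z/y) terms: ln(1700/400) = 1.4469; ln(1700/600) = 1.0415; ln(1700/700) = 0.8873; ln(1700/1100) = 0.4353; ln(1700/1300) = 0.2683.
W = 4.079258 / 8 = 0.5099.

0.5099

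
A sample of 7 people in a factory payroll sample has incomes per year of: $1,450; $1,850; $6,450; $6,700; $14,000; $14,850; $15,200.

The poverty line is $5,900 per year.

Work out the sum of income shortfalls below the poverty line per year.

$8,500

Below z: $1,450, $1,850 (q = 2 of N = 7).
Individual gaps: 5900−1450 = 4450; 5900−1850 = 4050.
Aggregate gap = $8,500.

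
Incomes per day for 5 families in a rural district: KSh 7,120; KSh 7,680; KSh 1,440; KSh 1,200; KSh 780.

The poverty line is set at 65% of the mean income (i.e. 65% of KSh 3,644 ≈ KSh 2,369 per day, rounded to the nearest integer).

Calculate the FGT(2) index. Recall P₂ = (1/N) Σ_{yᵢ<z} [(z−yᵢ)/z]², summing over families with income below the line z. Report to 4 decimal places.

0.1694

Incomes under z: KSh 780, KSh 1,200, KSh 1,440 (q = 3 of N = 5).
Gap ratios (z−y)/z: (2369−780)/2369 = 0.6707; (2369−1200)/2369 = 0.4935; (2369−1440)/2369 = 0.3921.
Squared: 0.4499; 0.2435; 0.1538.
Sum = 0.847182; P₂ = 0.847182 / 5 = 0.1694.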